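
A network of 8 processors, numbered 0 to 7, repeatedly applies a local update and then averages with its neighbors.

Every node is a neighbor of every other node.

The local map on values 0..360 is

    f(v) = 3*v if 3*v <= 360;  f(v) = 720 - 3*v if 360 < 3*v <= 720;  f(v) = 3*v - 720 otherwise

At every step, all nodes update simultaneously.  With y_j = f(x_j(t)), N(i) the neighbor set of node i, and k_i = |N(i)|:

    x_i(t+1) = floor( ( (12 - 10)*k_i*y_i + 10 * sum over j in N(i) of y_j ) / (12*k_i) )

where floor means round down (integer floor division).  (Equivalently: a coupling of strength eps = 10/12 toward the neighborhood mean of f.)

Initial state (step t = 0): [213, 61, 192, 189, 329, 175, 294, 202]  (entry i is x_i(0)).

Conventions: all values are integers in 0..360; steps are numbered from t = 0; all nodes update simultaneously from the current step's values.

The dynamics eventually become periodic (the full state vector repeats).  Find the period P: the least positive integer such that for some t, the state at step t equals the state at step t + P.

Simulating step by step:
t=0: [213, 61, 192, 189, 329, 175, 294, 202]
t=1: [158, 163, 161, 161, 167, 163, 162, 160]
t=2: [234, 234, 234, 234, 233, 234, 234, 234]
t=3: [18, 18, 18, 18, 18, 18, 18, 18]
t=4: [54, 54, 54, 54, 54, 54, 54, 54]
t=5: [162, 162, 162, 162, 162, 162, 162, 162]
t=6: [234, 234, 234, 234, 234, 234, 234, 234]
t=7: [18, 18, 18, 18, 18, 18, 18, 18]

Answer: 4
Key observation: The state at step 3, [18, 18, 18, 18, 18, 18, 18, 18], reappears at step 7 — and no state repeats earlier — so the cycle the system enters has period 4.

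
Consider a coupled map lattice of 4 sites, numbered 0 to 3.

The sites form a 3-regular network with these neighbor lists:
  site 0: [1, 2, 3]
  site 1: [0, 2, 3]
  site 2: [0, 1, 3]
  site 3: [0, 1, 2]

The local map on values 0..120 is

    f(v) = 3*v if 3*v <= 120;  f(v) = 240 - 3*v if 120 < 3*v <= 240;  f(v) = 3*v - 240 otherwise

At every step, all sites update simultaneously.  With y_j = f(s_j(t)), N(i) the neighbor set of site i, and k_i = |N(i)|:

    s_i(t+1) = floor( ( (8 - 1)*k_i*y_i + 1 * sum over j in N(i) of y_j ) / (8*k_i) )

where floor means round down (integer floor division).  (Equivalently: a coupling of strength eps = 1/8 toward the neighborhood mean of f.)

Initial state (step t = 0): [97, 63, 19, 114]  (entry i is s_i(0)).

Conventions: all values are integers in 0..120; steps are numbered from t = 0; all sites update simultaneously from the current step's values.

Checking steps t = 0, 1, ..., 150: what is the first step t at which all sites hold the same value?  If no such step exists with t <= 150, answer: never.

Simulating step by step:
t=0: [97, 63, 19, 114]  (not all equal)
t=1: [53, 53, 58, 95]  (not all equal)
t=2: [78, 78, 66, 48]  (not all equal)
t=3: [11, 11, 41, 86]  (not all equal)
t=4: [35, 35, 105, 23]  (not all equal)
t=5: [102, 102, 77, 72]  (not all equal)
t=6: [61, 61, 14, 26]  (not all equal)
t=7: [57, 57, 44, 74]  (not all equal)
t=8: [68, 68, 101, 26]  (not all equal)
t=9: [38, 38, 61, 73]  (not all equal)
t=10: [107, 107, 60, 30]  (not all equal)
t=11: [80, 80, 63, 88]  (not all equal)
t=12: [3, 3, 45, 23]  (not all equal)
t=13: [15, 15, 95, 65]  (not all equal)
t=14: [45, 45, 45, 45]  (all equal)

Answer: 14
Key observation: Synchronization is absorbing here: once all sites are equal they stay equal, and step 14 is the first all-equal step.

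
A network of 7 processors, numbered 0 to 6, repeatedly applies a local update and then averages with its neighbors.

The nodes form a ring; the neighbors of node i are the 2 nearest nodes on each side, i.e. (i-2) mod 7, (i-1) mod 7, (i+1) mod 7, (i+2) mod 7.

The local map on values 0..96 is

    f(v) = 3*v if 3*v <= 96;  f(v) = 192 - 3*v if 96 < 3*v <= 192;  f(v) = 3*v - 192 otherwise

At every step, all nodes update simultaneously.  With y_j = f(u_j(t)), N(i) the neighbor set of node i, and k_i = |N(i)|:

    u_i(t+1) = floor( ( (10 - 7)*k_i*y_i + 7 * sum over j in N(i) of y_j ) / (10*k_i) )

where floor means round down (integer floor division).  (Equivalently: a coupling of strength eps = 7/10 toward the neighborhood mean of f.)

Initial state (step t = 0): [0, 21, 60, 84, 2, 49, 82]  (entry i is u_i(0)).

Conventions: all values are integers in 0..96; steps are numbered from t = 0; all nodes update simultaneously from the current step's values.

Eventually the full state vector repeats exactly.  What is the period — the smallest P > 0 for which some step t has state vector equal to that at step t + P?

Simulating step by step:
t=0: [0, 21, 60, 84, 2, 49, 82]
t=1: [30, 40, 26, 40, 31, 34, 36]
t=2: [83, 78, 80, 79, 84, 86, 85]
t=3: [55, 49, 50, 51, 56, 59, 58]
t=4: [29, 35, 36, 33, 27, 23, 24]
t=5: [80, 84, 86, 84, 79, 78, 78]
t=6: [51, 55, 57, 55, 50, 46, 46]
t=7: [39, 32, 29, 33, 39, 44, 44]
t=8: [75, 83, 85, 83, 75, 71, 71]
t=9: [38, 47, 50, 47, 38, 31, 31]
t=10: [72, 61, 57, 61, 72, 80, 80]
t=11: [29, 20, 17, 20, 29, 32, 32]
t=12: [79, 69, 66, 69, 79, 86, 86]
t=13: [40, 27, 22, 27, 40, 49, 49]
t=14: [63, 70, 73, 70, 63, 60, 60]
t=15: [12, 15, 15, 15, 12, 9, 9]
t=16: [36, 40, 41, 40, 36, 33, 33]
t=17: [82, 77, 75, 77, 82, 86, 86]
t=18: [51, 45, 42, 45, 51, 57, 57]
t=19: [40, 49, 53, 49, 40, 33, 33]
t=20: [67, 56, 50, 56, 67, 77, 77]
t=21: [27, 27, 24, 27, 27, 25, 25]
t=22: [77, 78, 78, 78, 77, 78, 78]
t=23: [41, 41, 40, 41, 41, 40, 40]
t=24: [70, 70, 69, 70, 70, 70, 70]
t=25: [17, 17, 17, 17, 17, 18, 18]
t=26: [52, 51, 51, 51, 52, 52, 52]
t=27: [37, 37, 37, 37, 37, 36, 36]
t=28: [82, 81, 81, 81, 82, 82, 82]
t=29: [52, 52, 52, 52, 52, 53, 53]
t=30: [34, 35, 36, 35, 34, 34, 34]
t=31: [88, 87, 87, 87, 88, 89, 89]
t=32: [72, 70, 70, 70, 72, 72, 72]
t=33: [21, 20, 20, 20, 21, 22, 22]
t=34: [63, 61, 61, 61, 63, 63, 63]
t=35: [5, 6, 6, 6, 5, 4, 4]
t=36: [15, 16, 16, 16, 15, 14, 14]
t=37: [45, 46, 46, 46, 45, 44, 44]
t=38: [57, 55, 55, 55, 57, 57, 57]
t=39: [23, 24, 24, 24, 23, 22, 22]
t=40: [69, 70, 70, 70, 69, 68, 68]
t=41: [15, 16, 16, 16, 15, 14, 14]

Answer: 5
Key observation: The state at step 36, [15, 16, 16, 16, 15, 14, 14], reappears at step 41 — and no state repeats earlier — so the cycle the system enters has period 5.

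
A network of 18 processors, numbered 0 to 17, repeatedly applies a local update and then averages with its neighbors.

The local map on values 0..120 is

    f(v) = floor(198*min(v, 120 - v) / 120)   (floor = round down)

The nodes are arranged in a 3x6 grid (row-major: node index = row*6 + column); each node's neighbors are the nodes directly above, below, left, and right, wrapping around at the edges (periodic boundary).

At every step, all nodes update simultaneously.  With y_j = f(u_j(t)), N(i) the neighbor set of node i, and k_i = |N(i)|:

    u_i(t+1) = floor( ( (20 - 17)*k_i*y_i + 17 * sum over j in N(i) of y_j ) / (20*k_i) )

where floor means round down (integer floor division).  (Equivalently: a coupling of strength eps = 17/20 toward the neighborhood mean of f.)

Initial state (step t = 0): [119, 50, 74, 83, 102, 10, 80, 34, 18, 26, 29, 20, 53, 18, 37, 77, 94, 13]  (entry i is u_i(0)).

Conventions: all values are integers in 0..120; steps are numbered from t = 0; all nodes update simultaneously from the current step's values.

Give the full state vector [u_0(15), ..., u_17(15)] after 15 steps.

Answer: [77, 65, 62, 72, 88, 88, 77, 65, 62, 72, 88, 88, 77, 65, 62, 72, 88, 88]

Derivation:
t=0: [119, 50, 74, 83, 102, 10, 80, 34, 18, 26, 29, 20, 53, 18, 37, 77, 94, 13]
t=1: [53, 46, 60, 55, 39, 20, 47, 52, 54, 50, 38, 36, 37, 65, 52, 54, 41, 40]
t=2: [65, 87, 86, 84, 63, 63, 73, 83, 87, 82, 67, 59, 77, 78, 90, 82, 69, 56]
t=3: [76, 66, 54, 67, 82, 93, 79, 63, 56, 64, 84, 88, 80, 60, 58, 63, 83, 87]
t=4: [67, 88, 90, 84, 62, 57, 70, 87, 92, 84, 65, 55, 71, 87, 93, 85, 66, 55]
t=5: [78, 59, 50, 64, 84, 91, 78, 57, 50, 62, 84, 89, 78, 56, 50, 61, 83, 88]
t=6: [70, 86, 87, 84, 63, 56, 70, 86, 87, 84, 65, 55, 70, 86, 87, 84, 65, 56]
t=7: [78, 61, 55, 65, 84, 89, 78, 61, 55, 64, 84, 89, 78, 61, 55, 64, 84, 89]
t=8: [71, 89, 91, 84, 63, 56, 71, 89, 91, 84, 64, 56, 71, 89, 91, 84, 64, 56]
t=9: [76, 56, 50, 63, 85, 89, 76, 56, 50, 63, 85, 89, 76, 56, 50, 63, 85, 89]
t=10: [71, 85, 86, 83, 63, 56, 71, 85, 86, 83, 63, 56, 71, 85, 86, 83, 63, 56]
t=11: [77, 61, 57, 66, 86, 89, 77, 61, 57, 66, 86, 89, 77, 61, 57, 66, 86, 89]
t=12: [71, 90, 93, 83, 61, 56, 71, 90, 93, 83, 61, 56, 71, 90, 93, 83, 61, 56]
t=13: [75, 54, 48, 65, 88, 90, 75, 54, 48, 65, 88, 90, 75, 54, 48, 65, 88, 90]
t=14: [71, 83, 83, 79, 59, 54, 71, 83, 83, 79, 59, 54, 71, 83, 83, 79, 59, 54]
t=15: [77, 65, 62, 72, 88, 88, 77, 65, 62, 72, 88, 88, 77, 65, 62, 72, 88, 88]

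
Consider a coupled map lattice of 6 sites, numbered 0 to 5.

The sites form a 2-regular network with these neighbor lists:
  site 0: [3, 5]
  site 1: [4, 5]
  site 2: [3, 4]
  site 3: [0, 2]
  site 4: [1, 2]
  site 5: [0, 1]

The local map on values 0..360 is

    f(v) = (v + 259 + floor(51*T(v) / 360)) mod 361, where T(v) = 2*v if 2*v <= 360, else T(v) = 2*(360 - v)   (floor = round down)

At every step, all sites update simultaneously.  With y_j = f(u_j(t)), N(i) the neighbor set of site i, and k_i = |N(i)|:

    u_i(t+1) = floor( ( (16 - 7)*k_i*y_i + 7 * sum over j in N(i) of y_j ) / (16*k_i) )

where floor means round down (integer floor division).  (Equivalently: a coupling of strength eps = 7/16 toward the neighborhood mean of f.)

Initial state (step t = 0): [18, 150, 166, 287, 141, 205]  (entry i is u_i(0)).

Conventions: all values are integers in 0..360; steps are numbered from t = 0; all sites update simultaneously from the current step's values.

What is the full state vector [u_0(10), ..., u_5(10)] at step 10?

Simulating step by step:
t=0: [18, 150, 166, 287, 141, 205]
t=1: [235, 99, 124, 201, 87, 163]
t=2: [149, 39, 65, 130, 23, 102]
t=3: [70, 242, 269, 130, 304, 102]
t=4: [215, 150, 169, 154, 201, 129]
t=5: [121, 95, 116, 112, 125, 88]
t=6: [40, 25, 47, 44, 46, 21]
t=7: [305, 295, 317, 314, 312, 291]
t=8: [217, 212, 225, 223, 221, 210]
t=9: [154, 152, 159, 158, 157, 151]
t=10: [95, 93, 100, 99, 98, 92]

Answer: [95, 93, 100, 99, 98, 92]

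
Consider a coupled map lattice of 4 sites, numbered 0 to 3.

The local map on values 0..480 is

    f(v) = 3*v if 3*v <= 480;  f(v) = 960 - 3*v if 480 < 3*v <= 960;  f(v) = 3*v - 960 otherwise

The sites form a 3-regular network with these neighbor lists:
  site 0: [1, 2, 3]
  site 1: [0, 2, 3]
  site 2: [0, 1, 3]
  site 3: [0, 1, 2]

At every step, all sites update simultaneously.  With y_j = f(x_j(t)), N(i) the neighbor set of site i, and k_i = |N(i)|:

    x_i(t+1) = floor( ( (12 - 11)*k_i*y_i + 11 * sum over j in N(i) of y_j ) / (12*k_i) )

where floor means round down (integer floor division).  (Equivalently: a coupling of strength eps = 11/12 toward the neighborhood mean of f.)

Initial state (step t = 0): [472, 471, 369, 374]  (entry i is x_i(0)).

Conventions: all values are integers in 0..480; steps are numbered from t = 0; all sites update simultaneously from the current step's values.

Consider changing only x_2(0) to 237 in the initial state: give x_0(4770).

Answer: x_0(4770) = 30
Key observation: The state at step 10, [30, 30, 30, 30], reappears at step 18: the system is in a cycle of period 8 from step 10 on.  Therefore the state at step 4770 equals the state at step 10 + ((4770 - 10) mod 8) = 10, which is [30, 30, 30, 30].

Derivation:
t=0: [472, 471, 237, 374]
t=1: [302, 302, 348, 367]
t=2: [89, 89, 83, 70]
t=3: [244, 244, 248, 256]
t=4: [213, 213, 216, 221]
t=5: [310, 310, 312, 316]
t=6: [22, 22, 24, 26]
t=7: [71, 71, 70, 68]
t=8: [209, 209, 210, 211]
t=9: [330, 330, 330, 331]
t=10: [30, 30, 30, 30]
t=11: [90, 90, 90, 90]
t=12: [270, 270, 270, 270]
t=13: [150, 150, 150, 150]
t=14: [450, 450, 450, 450]
t=15: [390, 390, 390, 390]
t=16: [210, 210, 210, 210]
t=17: [330, 330, 330, 330]
t=18: [30, 30, 30, 30]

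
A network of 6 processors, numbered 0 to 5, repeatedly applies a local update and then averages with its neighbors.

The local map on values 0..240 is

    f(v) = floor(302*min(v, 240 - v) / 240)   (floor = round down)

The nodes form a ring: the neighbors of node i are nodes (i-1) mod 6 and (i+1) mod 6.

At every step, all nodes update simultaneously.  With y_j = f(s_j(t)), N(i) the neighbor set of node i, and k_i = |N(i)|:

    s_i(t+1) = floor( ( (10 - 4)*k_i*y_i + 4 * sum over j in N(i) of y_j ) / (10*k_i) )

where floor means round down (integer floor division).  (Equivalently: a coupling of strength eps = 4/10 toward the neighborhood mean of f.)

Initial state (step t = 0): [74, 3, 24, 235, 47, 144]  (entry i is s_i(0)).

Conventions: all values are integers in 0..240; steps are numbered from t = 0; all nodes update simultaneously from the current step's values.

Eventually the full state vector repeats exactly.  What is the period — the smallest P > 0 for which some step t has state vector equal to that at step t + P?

Answer: 14
Key observation: The state at step 22, [120, 121, 122, 121, 120, 120], reappears at step 36 — and no state repeats earlier — so the cycle the system enters has period 14.

Derivation:
t=0: [74, 3, 24, 235, 47, 144]
t=1: [80, 26, 19, 21, 60, 102]
t=2: [92, 43, 25, 35, 75, 111]
t=3: [107, 61, 38, 51, 93, 125]
t=4: [124, 81, 56, 71, 111, 136]
t=5: [133, 103, 80, 95, 127, 134]
t=6: [132, 124, 109, 119, 135, 135]
t=7: [136, 141, 141, 143, 135, 132]
t=8: [129, 125, 123, 124, 130, 133]
t=9: [139, 143, 146, 144, 138, 135]
t=10: [127, 122, 119, 121, 127, 130]
t=11: [142, 147, 148, 147, 142, 139]
t=12: [122, 117, 115, 117, 122, 125]
t=13: [147, 146, 145, 146, 147, 145]
t=14: [117, 118, 118, 118, 117, 118]
t=15: [147, 147, 148, 147, 147, 147]
t=16: [117, 116, 115, 116, 117, 117]
t=17: [146, 145, 144, 145, 146, 147]
t=18: [118, 119, 119, 119, 118, 117]
t=19: [148, 148, 149, 148, 148, 147]
t=20: [115, 114, 114, 114, 115, 116]
t=21: [144, 143, 143, 143, 144, 144]
t=22: [120, 121, 122, 121, 120, 120]
t=23: [150, 149, 148, 149, 150, 151]
t=24: [112, 114, 114, 114, 112, 111]
t=25: [140, 142, 143, 142, 140, 139]
t=26: [125, 123, 122, 123, 125, 126]
t=27: [144, 146, 147, 146, 144, 143]
t=28: [120, 118, 117, 118, 120, 121]
t=29: [150, 148, 147, 148, 150, 149]
t=30: [113, 115, 116, 115, 113, 113]
t=31: [142, 143, 144, 143, 142, 142]
t=32: [122, 121, 120, 121, 122, 123]
t=33: [148, 149, 150, 149, 148, 147]
t=34: [115, 114, 113, 114, 115, 116]
t=35: [144, 143, 142, 143, 144, 144]
t=36: [120, 121, 122, 121, 120, 120]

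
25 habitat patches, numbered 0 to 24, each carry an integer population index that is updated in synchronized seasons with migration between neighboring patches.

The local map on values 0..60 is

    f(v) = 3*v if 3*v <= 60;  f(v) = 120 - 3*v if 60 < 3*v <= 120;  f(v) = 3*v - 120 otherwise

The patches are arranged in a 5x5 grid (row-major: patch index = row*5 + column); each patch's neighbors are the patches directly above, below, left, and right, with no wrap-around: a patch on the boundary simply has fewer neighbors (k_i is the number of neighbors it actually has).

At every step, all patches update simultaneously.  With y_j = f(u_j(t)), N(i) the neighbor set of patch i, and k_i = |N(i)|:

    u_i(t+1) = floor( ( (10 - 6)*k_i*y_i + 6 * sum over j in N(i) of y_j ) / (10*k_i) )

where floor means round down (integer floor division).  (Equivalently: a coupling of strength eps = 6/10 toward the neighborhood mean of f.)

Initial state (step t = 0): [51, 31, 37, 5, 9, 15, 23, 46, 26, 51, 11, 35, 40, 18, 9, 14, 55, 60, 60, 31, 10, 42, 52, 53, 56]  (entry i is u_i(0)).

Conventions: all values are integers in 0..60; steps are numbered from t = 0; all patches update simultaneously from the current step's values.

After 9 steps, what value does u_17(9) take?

Simulating step by step:
t=0: [51, 31, 37, 5, 9, 15, 23, 46, 26, 51, 11, 35, 40, 18, 9, 14, 55, 60, 60, 31, 10, 42, 52, 53, 56]
t=1: [34, 29, 15, 21, 25, 41, 36, 22, 34, 32, 33, 25, 22, 40, 33, 38, 36, 45, 51, 37, 26, 24, 35, 44, 39]
t=2: [18, 28, 46, 44, 42, 11, 25, 40, 27, 26, 19, 32, 38, 18, 15, 17, 21, 23, 18, 15, 33, 33, 21, 15, 7]
t=3: [42, 37, 16, 17, 18, 44, 31, 16, 31, 34, 44, 34, 21, 43, 46, 47, 44, 46, 50, 42, 30, 35, 46, 44, 35]
t=4: [8, 19, 40, 46, 42, 13, 23, 43, 29, 27, 15, 23, 36, 23, 13, 19, 15, 24, 18, 15, 22, 18, 16, 17, 11]
t=5: [38, 37, 16, 15, 19, 39, 43, 18, 30, 31, 47, 43, 28, 41, 42, 51, 49, 43, 50, 43, 54, 51, 49, 47, 42]
t=6: [6, 16, 40, 45, 44, 8, 14, 40, 31, 29, 17, 17, 25, 16, 10, 31, 23, 21, 18, 12, 36, 32, 23, 21, 11]
t=7: [28, 31, 12, 13, 19, 31, 35, 17, 25, 27, 40, 48, 41, 42, 35, 33, 44, 52, 51, 37, 20, 32, 48, 50, 41]
t=8: [30, 28, 37, 43, 46, 21, 25, 35, 38, 39, 14, 14, 18, 16, 16, 22, 20, 25, 25, 13, 37, 28, 27, 24, 12]
t=9: [39, 31, 15, 10, 10, 46, 40, 23, 13, 15, 47, 46, 44, 42, 37, 43, 50, 47, 45, 41, 30, 36, 41, 43, 40]

Answer: u_17(9) = 47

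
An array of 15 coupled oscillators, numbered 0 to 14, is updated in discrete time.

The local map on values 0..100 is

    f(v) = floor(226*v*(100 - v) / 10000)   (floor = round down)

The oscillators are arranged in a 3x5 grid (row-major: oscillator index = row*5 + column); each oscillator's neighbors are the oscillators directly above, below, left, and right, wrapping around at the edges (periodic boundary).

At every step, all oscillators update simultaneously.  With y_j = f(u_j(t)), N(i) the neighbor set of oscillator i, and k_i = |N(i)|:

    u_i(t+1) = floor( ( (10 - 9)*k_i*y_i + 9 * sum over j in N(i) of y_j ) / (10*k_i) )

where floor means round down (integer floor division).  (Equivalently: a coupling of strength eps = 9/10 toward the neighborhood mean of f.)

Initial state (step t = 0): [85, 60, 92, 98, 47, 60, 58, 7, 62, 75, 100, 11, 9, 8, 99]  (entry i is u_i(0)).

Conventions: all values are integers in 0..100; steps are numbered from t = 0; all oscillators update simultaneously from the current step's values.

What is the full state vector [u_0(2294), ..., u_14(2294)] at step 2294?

Answer: [55, 55, 55, 55, 55, 55, 55, 55, 55, 55, 55, 55, 55, 55, 55]
Key observation: The state at step 5, [55, 55, 55, 55, 55, 55, 55, 55, 55, 55, 55, 55, 55, 55, 55], reappears at step 6: the system is in a cycle of period 1 from step 5 on.  Therefore the state at step 2294 equals the state at step 5 + ((2294 - 5) mod 1) = 5, which is [55, 55, 55, 55, 55, 55, 55, 55, 55, 55, 55, 55, 55, 55, 55].

Derivation:
t=0: [85, 60, 92, 98, 47, 60, 58, 7, 62, 75, 100, 11, 9, 8, 99]
t=1: [39, 32, 21, 32, 22, 33, 37, 33, 22, 41, 23, 30, 17, 18, 25]
t=2: [44, 47, 43, 37, 48, 49, 48, 40, 45, 42, 46, 43, 40, 39, 41]
t=3: [55, 55, 54, 54, 54, 55, 55, 54, 53, 55, 55, 55, 54, 53, 54]
t=4: [55, 55, 55, 56, 55, 55, 55, 55, 55, 55, 55, 55, 55, 56, 55]
t=5: [55, 55, 55, 55, 55, 55, 55, 55, 55, 55, 55, 55, 55, 55, 55]
t=6: [55, 55, 55, 55, 55, 55, 55, 55, 55, 55, 55, 55, 55, 55, 55]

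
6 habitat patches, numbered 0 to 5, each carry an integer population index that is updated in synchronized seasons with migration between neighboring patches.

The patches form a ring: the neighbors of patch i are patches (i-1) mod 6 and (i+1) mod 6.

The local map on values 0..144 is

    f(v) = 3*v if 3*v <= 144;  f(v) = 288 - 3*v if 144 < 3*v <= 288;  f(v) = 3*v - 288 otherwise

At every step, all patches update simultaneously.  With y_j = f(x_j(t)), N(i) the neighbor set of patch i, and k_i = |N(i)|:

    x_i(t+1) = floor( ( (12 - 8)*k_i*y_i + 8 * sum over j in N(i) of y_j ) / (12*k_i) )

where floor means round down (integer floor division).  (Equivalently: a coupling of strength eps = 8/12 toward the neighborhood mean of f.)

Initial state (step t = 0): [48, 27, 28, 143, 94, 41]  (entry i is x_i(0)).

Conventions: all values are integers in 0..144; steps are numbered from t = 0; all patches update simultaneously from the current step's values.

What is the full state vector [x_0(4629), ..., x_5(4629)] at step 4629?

Answer: [126, 123, 126, 129, 132, 129]
Key observation: The state at step 8, [54, 57, 54, 45, 42, 45], reappears at step 12: the system is in a cycle of period 4 from step 8 on.  Therefore the state at step 4629 equals the state at step 8 + ((4629 - 8) mod 4) = 9, which is [126, 123, 126, 129, 132, 129].

Derivation:
t=0: [48, 27, 28, 143, 94, 41]
t=1: [116, 103, 102, 77, 90, 91]
t=2: [32, 33, 32, 31, 30, 31]
t=3: [96, 97, 96, 93, 92, 93]
t=4: [4, 1, 4, 7, 10, 7]
t=5: [12, 9, 12, 21, 24, 21]
t=6: [42, 33, 42, 57, 66, 57]
t=7: [114, 117, 114, 111, 108, 111]
t=8: [54, 57, 54, 45, 42, 45]
t=9: [126, 123, 126, 129, 132, 129]
t=10: [90, 87, 90, 99, 102, 99]
t=11: [18, 21, 18, 15, 12, 15]
t=12: [54, 57, 54, 45, 42, 45]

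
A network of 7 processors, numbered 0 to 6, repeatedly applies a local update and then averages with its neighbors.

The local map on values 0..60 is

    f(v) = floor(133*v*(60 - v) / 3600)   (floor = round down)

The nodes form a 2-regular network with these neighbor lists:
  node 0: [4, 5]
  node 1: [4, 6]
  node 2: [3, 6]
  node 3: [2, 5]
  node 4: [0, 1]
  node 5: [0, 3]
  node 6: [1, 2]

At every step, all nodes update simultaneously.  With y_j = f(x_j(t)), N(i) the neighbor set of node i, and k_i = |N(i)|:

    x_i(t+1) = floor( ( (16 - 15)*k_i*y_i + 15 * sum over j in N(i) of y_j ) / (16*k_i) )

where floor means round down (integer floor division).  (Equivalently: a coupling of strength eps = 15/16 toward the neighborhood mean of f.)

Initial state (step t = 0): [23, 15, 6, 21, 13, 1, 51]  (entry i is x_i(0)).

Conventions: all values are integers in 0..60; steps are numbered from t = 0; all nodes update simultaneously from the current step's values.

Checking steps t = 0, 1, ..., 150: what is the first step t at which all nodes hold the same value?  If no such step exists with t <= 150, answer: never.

Answer: 4
Key observation: Synchronization is absorbing here: once all nodes are equal they stay equal, and step 4 is the first all-equal step.

Derivation:
t=0: [23, 15, 6, 21, 13, 1, 51]  (not all equal)
t=1: [13, 19, 22, 7, 27, 28, 17]  (not all equal)
t=2: [31, 29, 20, 30, 25, 18, 28]  (not all equal)
t=3: [29, 32, 32, 28, 32, 32, 31]  (not all equal)
t=4: [33, 33, 33, 33, 33, 33, 33]  (all equal)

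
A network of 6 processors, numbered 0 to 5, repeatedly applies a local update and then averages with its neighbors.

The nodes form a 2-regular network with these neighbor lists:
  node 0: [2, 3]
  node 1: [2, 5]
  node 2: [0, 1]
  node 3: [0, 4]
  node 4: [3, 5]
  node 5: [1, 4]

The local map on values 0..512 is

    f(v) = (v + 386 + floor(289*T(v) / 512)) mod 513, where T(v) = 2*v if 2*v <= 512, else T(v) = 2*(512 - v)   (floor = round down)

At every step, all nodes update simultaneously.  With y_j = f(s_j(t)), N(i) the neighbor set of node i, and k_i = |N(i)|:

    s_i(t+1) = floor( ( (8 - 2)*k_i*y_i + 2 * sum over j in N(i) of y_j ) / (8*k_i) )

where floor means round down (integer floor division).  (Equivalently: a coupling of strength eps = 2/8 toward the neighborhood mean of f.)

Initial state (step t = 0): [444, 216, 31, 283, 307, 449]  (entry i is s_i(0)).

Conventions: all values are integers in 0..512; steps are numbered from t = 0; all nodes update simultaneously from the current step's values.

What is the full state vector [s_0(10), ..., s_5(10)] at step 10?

Answer: [399, 399, 399, 399, 399, 399]

Derivation:
t=0: [444, 216, 31, 283, 307, 449]
t=1: [402, 354, 428, 411, 409, 387]
t=2: [398, 403, 396, 398, 398, 401]
t=3: [399, 399, 399, 399, 399, 399]
t=4: [399, 399, 399, 399, 399, 399]
t=5: [399, 399, 399, 399, 399, 399]
t=6: [399, 399, 399, 399, 399, 399]
t=7: [399, 399, 399, 399, 399, 399]
t=8: [399, 399, 399, 399, 399, 399]
t=9: [399, 399, 399, 399, 399, 399]
t=10: [399, 399, 399, 399, 399, 399]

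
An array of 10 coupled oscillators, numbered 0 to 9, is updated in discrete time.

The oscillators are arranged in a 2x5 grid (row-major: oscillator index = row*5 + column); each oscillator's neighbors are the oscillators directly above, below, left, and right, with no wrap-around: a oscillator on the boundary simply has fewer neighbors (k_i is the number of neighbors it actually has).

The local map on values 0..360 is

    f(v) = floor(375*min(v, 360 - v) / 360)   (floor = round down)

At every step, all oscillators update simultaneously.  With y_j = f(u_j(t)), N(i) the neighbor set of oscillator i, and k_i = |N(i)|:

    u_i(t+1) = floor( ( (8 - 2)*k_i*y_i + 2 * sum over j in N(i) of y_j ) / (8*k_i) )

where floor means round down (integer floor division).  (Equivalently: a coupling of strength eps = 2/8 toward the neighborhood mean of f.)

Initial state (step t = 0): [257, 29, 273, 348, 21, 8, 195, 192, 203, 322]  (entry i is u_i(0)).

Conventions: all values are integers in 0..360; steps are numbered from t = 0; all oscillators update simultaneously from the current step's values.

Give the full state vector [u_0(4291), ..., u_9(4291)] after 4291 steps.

Simulating step by step:
t=0: [257, 29, 273, 348, 21, 8, 195, 192, 203, 322]
t=1: [85, 53, 85, 31, 22, 40, 146, 166, 141, 52]
t=2: [78, 68, 87, 45, 27, 60, 136, 161, 131, 61]
t=3: [77, 78, 91, 55, 34, 74, 130, 155, 125, 67]
t=4: [79, 86, 95, 64, 42, 84, 127, 150, 121, 72]
t=5: [83, 92, 99, 71, 49, 92, 126, 146, 119, 77]
t=6: [88, 97, 103, 77, 57, 98, 126, 143, 117, 81]
t=7: [93, 103, 107, 83, 64, 104, 127, 140, 116, 85]
t=8: [98, 108, 111, 89, 71, 109, 129, 139, 116, 89]
t=9: [104, 113, 115, 94, 77, 114, 131, 138, 117, 93]
t=10: [110, 118, 119, 99, 84, 119, 133, 138, 118, 97]
t=11: [116, 122, 122, 104, 90, 123, 135, 139, 120, 101]
t=12: [121, 127, 126, 109, 96, 128, 138, 140, 123, 106]
t=13: [127, 132, 130, 114, 102, 133, 141, 142, 126, 111]
t=14: [133, 137, 134, 119, 108, 138, 144, 144, 129, 115]
t=15: [139, 142, 138, 124, 114, 143, 148, 147, 133, 120]
t=16: [144, 147, 143, 130, 120, 148, 152, 151, 137, 125]
t=17: [150, 152, 148, 135, 126, 154, 157, 155, 141, 130]
t=18: [156, 157, 153, 140, 132, 159, 162, 159, 145, 135]
t=19: [162, 163, 158, 146, 138, 165, 167, 163, 150, 141]
t=20: [168, 168, 163, 152, 144, 170, 172, 167, 155, 146]
t=21: [175, 174, 168, 158, 151, 177, 178, 172, 161, 152]
t=22: [182, 180, 174, 164, 158, 183, 184, 178, 167, 159]
t=23: [185, 186, 180, 170, 164, 184, 183, 183, 173, 165]
t=24: [182, 181, 185, 177, 171, 183, 183, 183, 179, 172]
t=25: [185, 185, 182, 183, 178, 184, 184, 184, 185, 179]
t=26: [182, 182, 184, 184, 185, 182, 182, 183, 182, 185]
t=27: [185, 184, 183, 183, 182, 185, 184, 184, 184, 182]
t=28: [182, 183, 183, 184, 184, 182, 182, 183, 183, 184]
t=29: [184, 184, 183, 183, 183, 185, 184, 184, 183, 183]
t=30: [182, 183, 183, 184, 184, 182, 182, 183, 183, 184]

Answer: [184, 184, 183, 183, 183, 185, 184, 184, 183, 183]
Key observation: The state at step 28, [182, 183, 183, 184, 184, 182, 182, 183, 183, 184], reappears at step 30: the system is in a cycle of period 2 from step 28 on.  Therefore the state at step 4291 equals the state at step 28 + ((4291 - 28) mod 2) = 29, which is [184, 184, 183, 183, 183, 185, 184, 184, 183, 183].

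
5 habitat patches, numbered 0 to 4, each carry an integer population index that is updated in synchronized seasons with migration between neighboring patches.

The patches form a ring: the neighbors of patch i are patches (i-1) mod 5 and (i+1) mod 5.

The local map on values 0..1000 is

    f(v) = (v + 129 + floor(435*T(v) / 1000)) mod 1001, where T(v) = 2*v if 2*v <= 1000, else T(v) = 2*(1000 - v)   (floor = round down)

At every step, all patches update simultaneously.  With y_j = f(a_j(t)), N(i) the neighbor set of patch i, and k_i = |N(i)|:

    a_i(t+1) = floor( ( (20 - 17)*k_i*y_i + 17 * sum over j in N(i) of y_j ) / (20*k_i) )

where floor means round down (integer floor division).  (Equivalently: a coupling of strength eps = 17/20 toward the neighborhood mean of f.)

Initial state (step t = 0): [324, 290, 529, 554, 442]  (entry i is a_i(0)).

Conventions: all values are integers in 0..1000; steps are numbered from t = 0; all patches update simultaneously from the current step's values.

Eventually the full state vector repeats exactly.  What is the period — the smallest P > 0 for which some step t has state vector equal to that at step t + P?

Simulating step by step:
t=0: [324, 290, 529, 554, 442]
t=1: [801, 440, 324, 444, 484]
t=2: [433, 497, 921, 469, 455]
t=3: [581, 456, 43, 466, 547]
t=4: [457, 267, 873, 268, 466]
t=5: [839, 559, 551, 566, 835]
t=6: [90, 85, 70, 85, 91]
t=7: [293, 279, 282, 280, 293]
t=8: [664, 663, 651, 663, 665]
t=9: [84, 83, 83, 83, 84]
t=10: [285, 284, 284, 284, 285]
t=11: [660, 660, 660, 660, 660]
t=12: [83, 83, 83, 83, 83]
t=13: [284, 284, 284, 284, 284]
t=14: [660, 660, 660, 660, 660]

Answer: 3
Key observation: The state at step 11, [660, 660, 660, 660, 660], reappears at step 14 — and no state repeats earlier — so the cycle the system enters has period 3.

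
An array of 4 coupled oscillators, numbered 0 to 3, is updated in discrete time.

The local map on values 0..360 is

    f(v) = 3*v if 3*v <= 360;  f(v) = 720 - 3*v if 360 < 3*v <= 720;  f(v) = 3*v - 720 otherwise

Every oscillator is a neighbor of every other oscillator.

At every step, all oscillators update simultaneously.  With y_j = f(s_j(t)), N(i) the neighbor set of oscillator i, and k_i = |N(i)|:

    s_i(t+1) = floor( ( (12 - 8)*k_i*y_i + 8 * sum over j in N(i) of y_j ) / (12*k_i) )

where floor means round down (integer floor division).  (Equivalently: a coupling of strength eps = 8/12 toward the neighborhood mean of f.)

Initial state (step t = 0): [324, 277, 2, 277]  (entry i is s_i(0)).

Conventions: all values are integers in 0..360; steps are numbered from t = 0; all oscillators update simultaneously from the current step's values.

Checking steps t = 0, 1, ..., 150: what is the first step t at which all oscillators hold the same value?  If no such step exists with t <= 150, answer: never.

Answer: 4
Key observation: Synchronization is absorbing here: once all oscillators are equal they stay equal, and step 4 is the first all-equal step.

Derivation:
t=0: [324, 277, 2, 277]  (not all equal)
t=1: [134, 119, 107, 119]  (not all equal)
t=2: [336, 340, 336, 340]  (not all equal)
t=3: [293, 294, 293, 294]  (not all equal)
t=4: [160, 160, 160, 160]  (all equal)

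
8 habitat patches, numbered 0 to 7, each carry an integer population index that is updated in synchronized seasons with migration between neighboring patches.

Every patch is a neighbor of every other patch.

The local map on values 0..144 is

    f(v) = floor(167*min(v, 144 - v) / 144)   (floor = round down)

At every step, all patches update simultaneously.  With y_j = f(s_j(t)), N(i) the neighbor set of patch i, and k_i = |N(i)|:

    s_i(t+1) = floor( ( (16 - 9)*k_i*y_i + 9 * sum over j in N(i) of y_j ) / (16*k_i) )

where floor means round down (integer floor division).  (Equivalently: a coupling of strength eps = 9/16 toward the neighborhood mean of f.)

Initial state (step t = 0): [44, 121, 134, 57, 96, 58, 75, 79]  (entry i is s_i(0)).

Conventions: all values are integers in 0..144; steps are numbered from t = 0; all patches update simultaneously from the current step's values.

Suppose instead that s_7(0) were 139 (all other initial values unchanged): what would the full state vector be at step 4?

Simulating step by step:
t=0: [44, 121, 134, 57, 96, 58, 75, 139]
t=1: [47, 38, 32, 52, 48, 52, 57, 30]
t=2: [52, 48, 46, 54, 52, 54, 56, 45]
t=3: [59, 57, 56, 59, 59, 59, 60, 56]
t=4: [67, 66, 65, 67, 67, 67, 67, 65]

Answer: [67, 66, 65, 67, 67, 67, 67, 65]
Key observation: This trace re-runs the system from the modified initial state.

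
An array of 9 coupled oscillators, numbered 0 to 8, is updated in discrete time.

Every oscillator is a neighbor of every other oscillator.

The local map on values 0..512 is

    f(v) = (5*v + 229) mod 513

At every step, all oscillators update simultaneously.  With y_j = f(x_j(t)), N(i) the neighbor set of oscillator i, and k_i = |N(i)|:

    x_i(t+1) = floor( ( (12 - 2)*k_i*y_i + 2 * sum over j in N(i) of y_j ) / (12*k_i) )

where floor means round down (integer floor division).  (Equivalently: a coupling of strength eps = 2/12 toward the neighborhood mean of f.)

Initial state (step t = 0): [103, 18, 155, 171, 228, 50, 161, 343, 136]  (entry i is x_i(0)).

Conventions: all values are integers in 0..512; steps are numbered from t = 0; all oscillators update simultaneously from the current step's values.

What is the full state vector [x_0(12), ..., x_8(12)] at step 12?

Answer: [181, 252, 233, 386, 357, 156, 187, 277, 119]

Derivation:
t=0: [103, 18, 155, 171, 228, 50, 161, 343, 136]
t=1: [244, 316, 455, 104, 335, 446, 63, 385, 378]
t=2: [392, 268, 416, 240, 345, 379, 74, 131, 103]
t=3: [153, 66, 250, 369, 378, 100, 111, 343, 229]
t=4: [438, 85, 416, 65, 102, 223, 268, 377, 330]
t=5: [335, 151, 245, 70, 220, 295, 61, 87, 313]
t=6: [342, 429, 394, 99, 292, 180, 63, 169, 253]
t=7: [364, 300, 158, 210, 161, 122, 64, 78, 419]
t=8: [460, 200, 457, 251, 52, 310, 75, 132, 266]
t=9: [446, 223, 434, 430, 455, 253, 132, 364, 74]
t=10: [399, 326, 350, 334, 435, 448, 374, 482, 138]
t=11: [193, 313, 411, 346, 339, 392, 92, 114, 383]
t=12: [181, 252, 233, 386, 357, 156, 187, 277, 119]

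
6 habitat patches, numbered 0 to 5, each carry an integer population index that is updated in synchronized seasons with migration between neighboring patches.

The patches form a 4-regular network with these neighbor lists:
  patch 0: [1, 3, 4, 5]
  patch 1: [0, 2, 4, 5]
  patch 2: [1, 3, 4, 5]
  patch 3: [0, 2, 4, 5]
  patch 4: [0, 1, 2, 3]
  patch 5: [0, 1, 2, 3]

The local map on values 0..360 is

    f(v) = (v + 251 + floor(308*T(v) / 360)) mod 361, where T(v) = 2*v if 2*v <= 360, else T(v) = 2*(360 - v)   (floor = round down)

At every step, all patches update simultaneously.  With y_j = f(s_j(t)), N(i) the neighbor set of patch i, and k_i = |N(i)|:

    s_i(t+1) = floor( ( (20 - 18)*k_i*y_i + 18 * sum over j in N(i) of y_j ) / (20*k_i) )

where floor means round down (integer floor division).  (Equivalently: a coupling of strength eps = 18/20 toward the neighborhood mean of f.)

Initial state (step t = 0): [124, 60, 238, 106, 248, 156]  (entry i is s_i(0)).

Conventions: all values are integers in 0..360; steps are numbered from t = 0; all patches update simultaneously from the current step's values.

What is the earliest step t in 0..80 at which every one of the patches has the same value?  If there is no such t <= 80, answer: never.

Simulating step by step:
t=0: [124, 60, 238, 106, 248, 156]  (not all equal)
t=1: [218, 275, 229, 288, 210, 209]  (not all equal)
t=2: [332, 347, 332, 346, 329, 329]  (not all equal)
t=3: [265, 269, 265, 269, 264, 264]  (not all equal)
t=4: [316, 317, 316, 317, 315, 315]  (not all equal)
t=5: [281, 281, 281, 281, 280, 280]  (not all equal)
t=6: [306, 306, 306, 306, 306, 306]  (all equal)

Answer: 6
Key observation: Synchronization is absorbing here: once all patches are equal they stay equal, and step 6 is the first all-equal step.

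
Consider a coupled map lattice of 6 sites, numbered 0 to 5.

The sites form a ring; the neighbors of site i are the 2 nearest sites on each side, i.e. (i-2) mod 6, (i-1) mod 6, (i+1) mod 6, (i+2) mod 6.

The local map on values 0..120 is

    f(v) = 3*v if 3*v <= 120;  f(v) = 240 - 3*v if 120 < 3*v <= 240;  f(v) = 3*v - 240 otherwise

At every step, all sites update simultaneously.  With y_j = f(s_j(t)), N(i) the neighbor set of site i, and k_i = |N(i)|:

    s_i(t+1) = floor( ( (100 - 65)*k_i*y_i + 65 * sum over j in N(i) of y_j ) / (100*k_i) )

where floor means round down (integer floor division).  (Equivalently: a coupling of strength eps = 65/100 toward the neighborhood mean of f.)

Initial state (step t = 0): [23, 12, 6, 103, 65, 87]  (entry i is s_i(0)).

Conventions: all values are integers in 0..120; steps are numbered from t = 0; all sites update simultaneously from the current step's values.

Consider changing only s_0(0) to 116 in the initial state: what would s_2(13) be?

Answer: s_2(13) = 29
Key observation: This trace re-runs the system from the modified initial state.

Derivation:
t=0: [116, 12, 6, 103, 65, 87]
t=1: [57, 47, 48, 43, 50, 49]
t=2: [85, 94, 93, 100, 91, 92]
t=3: [29, 39, 38, 45, 35, 36]
t=4: [102, 108, 107, 108, 104, 105]
t=5: [73, 79, 78, 80, 74, 75]
t=6: [14, 7, 8, 6, 13, 12]
t=7: [34, 26, 27, 25, 33, 32]
t=8: [93, 84, 85, 83, 92, 91]
t=9: [29, 19, 20, 18, 28, 27]
t=10: [76, 65, 66, 64, 75, 74]
t=11: [23, 35, 34, 36, 24, 25]
t=12: [81, 94, 93, 95, 82, 83]
t=13: [16, 30, 29, 31, 17, 18]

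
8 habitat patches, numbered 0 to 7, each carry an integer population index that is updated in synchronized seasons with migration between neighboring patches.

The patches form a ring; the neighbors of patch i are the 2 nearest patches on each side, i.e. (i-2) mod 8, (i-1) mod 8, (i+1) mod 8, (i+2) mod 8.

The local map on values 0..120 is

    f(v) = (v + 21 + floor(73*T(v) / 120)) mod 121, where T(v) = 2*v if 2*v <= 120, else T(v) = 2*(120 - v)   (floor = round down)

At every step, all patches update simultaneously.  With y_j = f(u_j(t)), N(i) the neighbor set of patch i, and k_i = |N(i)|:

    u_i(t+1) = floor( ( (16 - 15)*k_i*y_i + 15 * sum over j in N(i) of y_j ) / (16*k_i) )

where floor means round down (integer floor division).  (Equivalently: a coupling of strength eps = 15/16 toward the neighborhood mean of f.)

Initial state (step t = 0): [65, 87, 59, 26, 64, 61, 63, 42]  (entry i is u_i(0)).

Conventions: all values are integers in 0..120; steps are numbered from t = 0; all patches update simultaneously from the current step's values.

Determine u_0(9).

Simulating step by step:
t=0: [65, 87, 59, 26, 64, 61, 63, 42]
t=1: [49, 60, 41, 33, 42, 62, 50, 35]
t=2: [59, 74, 65, 73, 65, 76, 59, 25]
t=3: [40, 40, 30, 30, 30, 40, 40, 32]
t=4: [99, 94, 97, 97, 97, 94, 99, 107]
t=5: [23, 23, 24, 24, 24, 23, 23, 24]
t=6: [72, 73, 72, 72, 72, 73, 72, 71]
t=7: [30, 30, 30, 30, 30, 30, 30, 30]
t=8: [87, 87, 87, 87, 87, 87, 87, 87]
t=9: [27, 27, 27, 27, 27, 27, 27, 27]

Answer: u_0(9) = 27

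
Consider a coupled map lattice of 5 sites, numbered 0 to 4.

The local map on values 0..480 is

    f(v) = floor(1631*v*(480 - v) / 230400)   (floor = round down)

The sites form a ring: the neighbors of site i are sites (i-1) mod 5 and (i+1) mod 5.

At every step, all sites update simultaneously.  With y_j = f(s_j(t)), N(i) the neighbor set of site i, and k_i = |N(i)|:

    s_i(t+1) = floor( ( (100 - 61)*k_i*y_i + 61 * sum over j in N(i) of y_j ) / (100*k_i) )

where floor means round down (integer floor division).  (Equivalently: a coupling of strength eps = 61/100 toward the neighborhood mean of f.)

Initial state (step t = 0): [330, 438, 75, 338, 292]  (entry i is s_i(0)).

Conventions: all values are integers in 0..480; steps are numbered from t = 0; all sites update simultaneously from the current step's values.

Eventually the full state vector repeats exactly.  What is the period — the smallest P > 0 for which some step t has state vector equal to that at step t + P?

Answer: 2
Key observation: The state at step 14, [404, 404, 404, 404, 404], reappears at step 16 — and no state repeats earlier — so the cycle the system enters has period 2.

Derivation:
t=0: [330, 438, 75, 338, 292]
t=1: [294, 223, 226, 316, 361]
t=2: [367, 399, 393, 359, 348]
t=3: [282, 252, 257, 292, 309]
t=4: [391, 402, 400, 388, 384]
t=5: [242, 230, 232, 246, 253]
t=6: [406, 407, 407, 406, 406]
t=7: [211, 210, 210, 211, 212]
t=8: [401, 401, 401, 401, 401]
t=9: [224, 224, 224, 224, 224]
t=10: [405, 405, 405, 405, 405]
t=11: [215, 215, 215, 215, 215]
t=12: [403, 403, 403, 403, 403]
t=13: [219, 219, 219, 219, 219]
t=14: [404, 404, 404, 404, 404]
t=15: [217, 217, 217, 217, 217]
t=16: [404, 404, 404, 404, 404]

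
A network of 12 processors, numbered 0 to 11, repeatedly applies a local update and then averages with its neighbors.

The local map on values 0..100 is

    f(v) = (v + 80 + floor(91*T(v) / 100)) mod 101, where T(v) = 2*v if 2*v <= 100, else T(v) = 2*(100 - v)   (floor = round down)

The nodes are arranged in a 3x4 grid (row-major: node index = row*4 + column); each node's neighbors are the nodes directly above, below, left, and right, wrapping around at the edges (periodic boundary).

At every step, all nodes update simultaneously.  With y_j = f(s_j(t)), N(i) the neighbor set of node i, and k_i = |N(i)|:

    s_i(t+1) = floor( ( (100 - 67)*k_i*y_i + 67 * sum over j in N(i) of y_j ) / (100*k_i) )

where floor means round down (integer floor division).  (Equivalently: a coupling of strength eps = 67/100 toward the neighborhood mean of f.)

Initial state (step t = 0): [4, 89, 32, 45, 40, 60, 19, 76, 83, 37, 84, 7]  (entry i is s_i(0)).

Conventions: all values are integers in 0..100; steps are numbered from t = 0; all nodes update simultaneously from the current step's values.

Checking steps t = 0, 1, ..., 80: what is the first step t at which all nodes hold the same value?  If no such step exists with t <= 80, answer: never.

Simulating step by step:
t=0: [4, 89, 32, 45, 40, 60, 19, 76, 83, 37, 84, 7]  (not all equal)
t=1: [76, 71, 58, 61, 78, 52, 55, 70, 91, 74, 77, 80]  (not all equal)
t=2: [64, 38, 24, 37, 66, 41, 26, 36, 93, 66, 69, 63]  (not all equal)
t=3: [45, 53, 52, 51, 46, 55, 54, 51, 31, 46, 19, 44]  (not all equal)
t=4: [19, 12, 19, 12, 19, 12, 18, 12, 25, 23, 17, 23]  (not all equal)
t=5: [28, 23, 23, 23, 28, 23, 23, 23, 41, 30, 33, 30]  (not all equal)
t=6: [58, 48, 47, 48, 58, 48, 47, 48, 71, 63, 59, 63]  (not all equal)
t=7: [10, 11, 11, 11, 10, 11, 11, 11, 7, 9, 9, 9]  (not all equal)
t=8: [23, 8, 8, 8, 23, 8, 8, 8, 36, 21, 6, 21]  (not all equal)
t=9: [35, 14, 16, 14, 35, 14, 16, 14, 53, 42, 44, 42]  (not all equal)
t=10: [47, 42, 18, 42, 47, 42, 18, 42, 63, 41, 41, 41]  (not all equal)
t=11: [38, 70, 62, 70, 38, 70, 62, 70, 37, 80, 72, 80]  (not all equal)
t=12: [57, 32, 5, 32, 57, 32, 5, 32, 88, 45, 34, 45]  (not all equal)
t=13: [44, 52, 82, 52, 44, 52, 82, 52, 34, 51, 57, 51]  (not all equal)
t=14: [19, 27, 54, 27, 19, 27, 54, 27, 31, 26, 41, 26]  (not all equal)
t=15: [45, 43, 41, 43, 45, 43, 41, 43, 49, 62, 53, 62]  (not all equal)
t=16: [38, 67, 82, 67, 38, 67, 82, 67, 9, 41, 39, 41]  (not all equal)
t=17: [45, 48, 62, 48, 45, 48, 62, 48, 61, 48, 91, 48]  (not all equal)
t=18: [7, 10, 23, 10, 7, 10, 23, 10, 8, 24, 35, 24]  (not all equal)
t=19: [51, 34, 36, 34, 51, 34, 36, 34, 48, 30, 55, 30]  (not all equal)
t=20: [35, 63, 66, 63, 35, 63, 66, 63, 31, 50, 52, 50]  (not all equal)
t=21: [52, 20, 8, 20, 52, 20, 8, 20, 53, 22, 13, 22]  (not all equal)
t=22: [22, 27, 14, 27, 22, 27, 14, 27, 24, 30, 19, 30]  (not all equal)
t=23: [46, 47, 32, 47, 46, 47, 32, 47, 50, 52, 37, 52]  (not all equal)
t=24: [10, 20, 51, 20, 10, 20, 51, 20, 14, 26, 56, 26]  (not all equal)
t=25: [18, 30, 23, 30, 18, 30, 23, 30, 25, 34, 28, 34]  (not all equal)
t=26: [43, 55, 52, 55, 43, 55, 52, 55, 50, 63, 58, 63]  (not all equal)
t=27: [57, 27, 15, 27, 57, 27, 15, 27, 42, 12, 12, 12]  (not all equal)
t=28: [41, 35, 30, 35, 41, 35, 30, 35, 40, 40, 15, 40]  (not all equal)
t=29: [87, 79, 60, 79, 87, 79, 60, 79, 92, 74, 58, 74]  (not all equal)
t=30: [90, 81, 39, 81, 90, 81, 39, 81, 91, 81, 40, 81]  (not all equal)
t=31: [89, 91, 90, 91, 89, 91, 90, 91, 89, 92, 91, 92]  (not all equal)
t=32: [87, 86, 86, 86, 87, 86, 86, 86, 86, 86, 86, 86]  (not all equal)
t=33: [89, 89, 90, 89, 89, 89, 90, 89, 89, 90, 90, 90]  (not all equal)
t=34: [88, 87, 87, 87, 88, 87, 87, 87, 87, 87, 87, 87]  (not all equal)
t=35: [88, 88, 89, 88, 88, 88, 89, 88, 88, 89, 89, 89]  (not all equal)
t=36: [88, 88, 88, 88, 88, 88, 88, 88, 88, 88, 88, 88]  (all equal)

Answer: 36
Key observation: Synchronization is absorbing here: once all nodes are equal they stay equal, and step 36 is the first all-equal step.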